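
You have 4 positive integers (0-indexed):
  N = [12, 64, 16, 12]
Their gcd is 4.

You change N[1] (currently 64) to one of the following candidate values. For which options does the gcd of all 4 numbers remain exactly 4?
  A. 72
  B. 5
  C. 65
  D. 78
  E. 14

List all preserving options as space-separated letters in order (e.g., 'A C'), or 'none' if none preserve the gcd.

Answer: A

Derivation:
Old gcd = 4; gcd of others (without N[1]) = 4
New gcd for candidate v: gcd(4, v). Preserves old gcd iff gcd(4, v) = 4.
  Option A: v=72, gcd(4,72)=4 -> preserves
  Option B: v=5, gcd(4,5)=1 -> changes
  Option C: v=65, gcd(4,65)=1 -> changes
  Option D: v=78, gcd(4,78)=2 -> changes
  Option E: v=14, gcd(4,14)=2 -> changes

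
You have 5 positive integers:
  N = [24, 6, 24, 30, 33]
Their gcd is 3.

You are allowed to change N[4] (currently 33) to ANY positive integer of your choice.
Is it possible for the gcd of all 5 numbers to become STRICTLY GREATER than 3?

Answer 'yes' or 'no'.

Answer: yes

Derivation:
Current gcd = 3
gcd of all OTHER numbers (without N[4]=33): gcd([24, 6, 24, 30]) = 6
The new gcd after any change is gcd(6, new_value).
This can be at most 6.
Since 6 > old gcd 3, the gcd CAN increase (e.g., set N[4] = 6).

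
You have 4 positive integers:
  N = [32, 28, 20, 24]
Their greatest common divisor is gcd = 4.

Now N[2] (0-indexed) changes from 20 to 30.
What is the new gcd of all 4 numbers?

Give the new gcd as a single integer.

Answer: 2

Derivation:
Numbers: [32, 28, 20, 24], gcd = 4
Change: index 2, 20 -> 30
gcd of the OTHER numbers (without index 2): gcd([32, 28, 24]) = 4
New gcd = gcd(g_others, new_val) = gcd(4, 30) = 2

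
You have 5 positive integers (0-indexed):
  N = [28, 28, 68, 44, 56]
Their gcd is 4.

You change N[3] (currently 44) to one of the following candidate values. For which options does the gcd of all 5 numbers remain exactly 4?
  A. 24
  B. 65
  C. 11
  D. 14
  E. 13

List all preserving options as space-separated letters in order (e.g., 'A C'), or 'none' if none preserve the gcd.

Answer: A

Derivation:
Old gcd = 4; gcd of others (without N[3]) = 4
New gcd for candidate v: gcd(4, v). Preserves old gcd iff gcd(4, v) = 4.
  Option A: v=24, gcd(4,24)=4 -> preserves
  Option B: v=65, gcd(4,65)=1 -> changes
  Option C: v=11, gcd(4,11)=1 -> changes
  Option D: v=14, gcd(4,14)=2 -> changes
  Option E: v=13, gcd(4,13)=1 -> changes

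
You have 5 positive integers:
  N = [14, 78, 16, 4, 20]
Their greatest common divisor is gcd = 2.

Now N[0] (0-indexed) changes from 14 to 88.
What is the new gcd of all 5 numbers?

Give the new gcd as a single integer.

Numbers: [14, 78, 16, 4, 20], gcd = 2
Change: index 0, 14 -> 88
gcd of the OTHER numbers (without index 0): gcd([78, 16, 4, 20]) = 2
New gcd = gcd(g_others, new_val) = gcd(2, 88) = 2

Answer: 2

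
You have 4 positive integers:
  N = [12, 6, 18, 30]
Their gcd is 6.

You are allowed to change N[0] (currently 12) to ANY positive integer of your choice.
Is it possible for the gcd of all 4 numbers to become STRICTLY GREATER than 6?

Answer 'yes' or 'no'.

Answer: no

Derivation:
Current gcd = 6
gcd of all OTHER numbers (without N[0]=12): gcd([6, 18, 30]) = 6
The new gcd after any change is gcd(6, new_value).
This can be at most 6.
Since 6 = old gcd 6, the gcd can only stay the same or decrease.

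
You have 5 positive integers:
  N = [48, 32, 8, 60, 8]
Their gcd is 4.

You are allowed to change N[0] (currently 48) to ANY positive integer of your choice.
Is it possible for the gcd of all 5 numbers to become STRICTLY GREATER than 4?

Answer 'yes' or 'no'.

Current gcd = 4
gcd of all OTHER numbers (without N[0]=48): gcd([32, 8, 60, 8]) = 4
The new gcd after any change is gcd(4, new_value).
This can be at most 4.
Since 4 = old gcd 4, the gcd can only stay the same or decrease.

Answer: no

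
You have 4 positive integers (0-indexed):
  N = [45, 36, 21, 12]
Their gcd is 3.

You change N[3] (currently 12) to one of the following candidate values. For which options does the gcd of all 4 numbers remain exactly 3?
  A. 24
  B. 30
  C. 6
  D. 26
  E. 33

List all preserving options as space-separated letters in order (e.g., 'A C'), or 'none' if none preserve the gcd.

Old gcd = 3; gcd of others (without N[3]) = 3
New gcd for candidate v: gcd(3, v). Preserves old gcd iff gcd(3, v) = 3.
  Option A: v=24, gcd(3,24)=3 -> preserves
  Option B: v=30, gcd(3,30)=3 -> preserves
  Option C: v=6, gcd(3,6)=3 -> preserves
  Option D: v=26, gcd(3,26)=1 -> changes
  Option E: v=33, gcd(3,33)=3 -> preserves

Answer: A B C E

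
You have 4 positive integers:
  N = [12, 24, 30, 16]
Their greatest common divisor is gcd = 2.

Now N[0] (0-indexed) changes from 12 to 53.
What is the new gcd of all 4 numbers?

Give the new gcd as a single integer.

Numbers: [12, 24, 30, 16], gcd = 2
Change: index 0, 12 -> 53
gcd of the OTHER numbers (without index 0): gcd([24, 30, 16]) = 2
New gcd = gcd(g_others, new_val) = gcd(2, 53) = 1

Answer: 1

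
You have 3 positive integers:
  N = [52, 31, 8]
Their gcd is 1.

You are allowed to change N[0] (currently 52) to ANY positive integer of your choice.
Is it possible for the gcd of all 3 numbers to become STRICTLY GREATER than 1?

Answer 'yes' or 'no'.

Answer: no

Derivation:
Current gcd = 1
gcd of all OTHER numbers (without N[0]=52): gcd([31, 8]) = 1
The new gcd after any change is gcd(1, new_value).
This can be at most 1.
Since 1 = old gcd 1, the gcd can only stay the same or decrease.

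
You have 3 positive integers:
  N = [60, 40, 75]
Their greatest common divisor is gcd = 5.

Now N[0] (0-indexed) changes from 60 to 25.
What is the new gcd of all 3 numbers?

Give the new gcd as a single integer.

Answer: 5

Derivation:
Numbers: [60, 40, 75], gcd = 5
Change: index 0, 60 -> 25
gcd of the OTHER numbers (without index 0): gcd([40, 75]) = 5
New gcd = gcd(g_others, new_val) = gcd(5, 25) = 5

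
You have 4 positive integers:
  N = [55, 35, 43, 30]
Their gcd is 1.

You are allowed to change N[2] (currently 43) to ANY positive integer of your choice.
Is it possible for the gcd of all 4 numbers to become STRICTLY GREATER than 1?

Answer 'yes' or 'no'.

Answer: yes

Derivation:
Current gcd = 1
gcd of all OTHER numbers (without N[2]=43): gcd([55, 35, 30]) = 5
The new gcd after any change is gcd(5, new_value).
This can be at most 5.
Since 5 > old gcd 1, the gcd CAN increase (e.g., set N[2] = 5).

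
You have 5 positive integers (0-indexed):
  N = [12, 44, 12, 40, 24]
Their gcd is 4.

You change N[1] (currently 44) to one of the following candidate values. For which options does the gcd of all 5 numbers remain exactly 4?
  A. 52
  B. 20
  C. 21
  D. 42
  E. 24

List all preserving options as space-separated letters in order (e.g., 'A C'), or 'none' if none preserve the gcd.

Answer: A B E

Derivation:
Old gcd = 4; gcd of others (without N[1]) = 4
New gcd for candidate v: gcd(4, v). Preserves old gcd iff gcd(4, v) = 4.
  Option A: v=52, gcd(4,52)=4 -> preserves
  Option B: v=20, gcd(4,20)=4 -> preserves
  Option C: v=21, gcd(4,21)=1 -> changes
  Option D: v=42, gcd(4,42)=2 -> changes
  Option E: v=24, gcd(4,24)=4 -> preserves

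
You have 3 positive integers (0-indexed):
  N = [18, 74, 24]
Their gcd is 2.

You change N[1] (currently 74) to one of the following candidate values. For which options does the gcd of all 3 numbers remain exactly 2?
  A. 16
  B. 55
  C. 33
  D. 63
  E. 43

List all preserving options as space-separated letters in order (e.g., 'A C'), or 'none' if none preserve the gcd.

Answer: A

Derivation:
Old gcd = 2; gcd of others (without N[1]) = 6
New gcd for candidate v: gcd(6, v). Preserves old gcd iff gcd(6, v) = 2.
  Option A: v=16, gcd(6,16)=2 -> preserves
  Option B: v=55, gcd(6,55)=1 -> changes
  Option C: v=33, gcd(6,33)=3 -> changes
  Option D: v=63, gcd(6,63)=3 -> changes
  Option E: v=43, gcd(6,43)=1 -> changes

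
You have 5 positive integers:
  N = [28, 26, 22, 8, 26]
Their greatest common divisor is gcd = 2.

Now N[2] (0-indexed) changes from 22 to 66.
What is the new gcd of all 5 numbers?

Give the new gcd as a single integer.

Numbers: [28, 26, 22, 8, 26], gcd = 2
Change: index 2, 22 -> 66
gcd of the OTHER numbers (without index 2): gcd([28, 26, 8, 26]) = 2
New gcd = gcd(g_others, new_val) = gcd(2, 66) = 2

Answer: 2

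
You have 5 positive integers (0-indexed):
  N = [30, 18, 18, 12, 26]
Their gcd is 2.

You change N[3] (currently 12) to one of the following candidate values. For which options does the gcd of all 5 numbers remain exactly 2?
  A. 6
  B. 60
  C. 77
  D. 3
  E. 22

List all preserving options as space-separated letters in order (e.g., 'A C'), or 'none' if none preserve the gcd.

Old gcd = 2; gcd of others (without N[3]) = 2
New gcd for candidate v: gcd(2, v). Preserves old gcd iff gcd(2, v) = 2.
  Option A: v=6, gcd(2,6)=2 -> preserves
  Option B: v=60, gcd(2,60)=2 -> preserves
  Option C: v=77, gcd(2,77)=1 -> changes
  Option D: v=3, gcd(2,3)=1 -> changes
  Option E: v=22, gcd(2,22)=2 -> preserves

Answer: A B E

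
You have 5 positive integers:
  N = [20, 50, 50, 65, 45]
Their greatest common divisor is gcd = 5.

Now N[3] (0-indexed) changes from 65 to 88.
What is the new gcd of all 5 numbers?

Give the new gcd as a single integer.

Numbers: [20, 50, 50, 65, 45], gcd = 5
Change: index 3, 65 -> 88
gcd of the OTHER numbers (without index 3): gcd([20, 50, 50, 45]) = 5
New gcd = gcd(g_others, new_val) = gcd(5, 88) = 1

Answer: 1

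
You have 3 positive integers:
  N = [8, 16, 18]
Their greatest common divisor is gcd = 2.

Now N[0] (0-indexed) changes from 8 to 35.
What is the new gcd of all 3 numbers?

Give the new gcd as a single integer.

Numbers: [8, 16, 18], gcd = 2
Change: index 0, 8 -> 35
gcd of the OTHER numbers (without index 0): gcd([16, 18]) = 2
New gcd = gcd(g_others, new_val) = gcd(2, 35) = 1

Answer: 1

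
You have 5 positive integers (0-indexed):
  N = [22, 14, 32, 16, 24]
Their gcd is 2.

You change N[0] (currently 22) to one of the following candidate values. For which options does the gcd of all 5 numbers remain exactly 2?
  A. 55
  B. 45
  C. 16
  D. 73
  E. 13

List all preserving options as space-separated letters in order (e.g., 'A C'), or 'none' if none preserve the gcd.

Old gcd = 2; gcd of others (without N[0]) = 2
New gcd for candidate v: gcd(2, v). Preserves old gcd iff gcd(2, v) = 2.
  Option A: v=55, gcd(2,55)=1 -> changes
  Option B: v=45, gcd(2,45)=1 -> changes
  Option C: v=16, gcd(2,16)=2 -> preserves
  Option D: v=73, gcd(2,73)=1 -> changes
  Option E: v=13, gcd(2,13)=1 -> changes

Answer: C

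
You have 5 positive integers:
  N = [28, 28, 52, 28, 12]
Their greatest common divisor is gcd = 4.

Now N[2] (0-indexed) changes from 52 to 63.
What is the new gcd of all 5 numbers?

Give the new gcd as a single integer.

Numbers: [28, 28, 52, 28, 12], gcd = 4
Change: index 2, 52 -> 63
gcd of the OTHER numbers (without index 2): gcd([28, 28, 28, 12]) = 4
New gcd = gcd(g_others, new_val) = gcd(4, 63) = 1

Answer: 1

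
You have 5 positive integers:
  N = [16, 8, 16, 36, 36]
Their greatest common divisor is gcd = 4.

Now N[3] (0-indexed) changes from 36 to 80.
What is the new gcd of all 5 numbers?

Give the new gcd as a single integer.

Answer: 4

Derivation:
Numbers: [16, 8, 16, 36, 36], gcd = 4
Change: index 3, 36 -> 80
gcd of the OTHER numbers (without index 3): gcd([16, 8, 16, 36]) = 4
New gcd = gcd(g_others, new_val) = gcd(4, 80) = 4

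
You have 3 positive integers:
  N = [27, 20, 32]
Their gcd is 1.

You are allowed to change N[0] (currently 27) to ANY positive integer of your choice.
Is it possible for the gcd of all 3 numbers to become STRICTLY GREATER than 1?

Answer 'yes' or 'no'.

Answer: yes

Derivation:
Current gcd = 1
gcd of all OTHER numbers (without N[0]=27): gcd([20, 32]) = 4
The new gcd after any change is gcd(4, new_value).
This can be at most 4.
Since 4 > old gcd 1, the gcd CAN increase (e.g., set N[0] = 4).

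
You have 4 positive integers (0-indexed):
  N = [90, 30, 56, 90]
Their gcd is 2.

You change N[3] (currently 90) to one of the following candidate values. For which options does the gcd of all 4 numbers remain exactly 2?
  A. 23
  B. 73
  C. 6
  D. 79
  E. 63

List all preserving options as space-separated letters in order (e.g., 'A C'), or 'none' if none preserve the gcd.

Answer: C

Derivation:
Old gcd = 2; gcd of others (without N[3]) = 2
New gcd for candidate v: gcd(2, v). Preserves old gcd iff gcd(2, v) = 2.
  Option A: v=23, gcd(2,23)=1 -> changes
  Option B: v=73, gcd(2,73)=1 -> changes
  Option C: v=6, gcd(2,6)=2 -> preserves
  Option D: v=79, gcd(2,79)=1 -> changes
  Option E: v=63, gcd(2,63)=1 -> changes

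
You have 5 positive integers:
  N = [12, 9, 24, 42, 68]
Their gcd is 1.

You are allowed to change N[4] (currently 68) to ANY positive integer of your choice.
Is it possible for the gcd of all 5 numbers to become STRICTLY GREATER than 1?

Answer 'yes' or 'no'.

Answer: yes

Derivation:
Current gcd = 1
gcd of all OTHER numbers (without N[4]=68): gcd([12, 9, 24, 42]) = 3
The new gcd after any change is gcd(3, new_value).
This can be at most 3.
Since 3 > old gcd 1, the gcd CAN increase (e.g., set N[4] = 3).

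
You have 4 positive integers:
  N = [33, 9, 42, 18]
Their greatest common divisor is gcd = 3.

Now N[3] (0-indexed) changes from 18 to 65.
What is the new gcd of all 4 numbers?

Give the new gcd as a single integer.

Answer: 1

Derivation:
Numbers: [33, 9, 42, 18], gcd = 3
Change: index 3, 18 -> 65
gcd of the OTHER numbers (without index 3): gcd([33, 9, 42]) = 3
New gcd = gcd(g_others, new_val) = gcd(3, 65) = 1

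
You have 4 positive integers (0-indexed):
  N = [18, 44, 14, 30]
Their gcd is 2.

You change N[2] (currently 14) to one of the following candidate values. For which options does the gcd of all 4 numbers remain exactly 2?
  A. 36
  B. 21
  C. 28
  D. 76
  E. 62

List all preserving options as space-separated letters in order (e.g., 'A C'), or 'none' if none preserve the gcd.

Old gcd = 2; gcd of others (without N[2]) = 2
New gcd for candidate v: gcd(2, v). Preserves old gcd iff gcd(2, v) = 2.
  Option A: v=36, gcd(2,36)=2 -> preserves
  Option B: v=21, gcd(2,21)=1 -> changes
  Option C: v=28, gcd(2,28)=2 -> preserves
  Option D: v=76, gcd(2,76)=2 -> preserves
  Option E: v=62, gcd(2,62)=2 -> preserves

Answer: A C D E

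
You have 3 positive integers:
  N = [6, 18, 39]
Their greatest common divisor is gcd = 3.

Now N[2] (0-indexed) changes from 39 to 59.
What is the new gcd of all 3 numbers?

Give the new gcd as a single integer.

Numbers: [6, 18, 39], gcd = 3
Change: index 2, 39 -> 59
gcd of the OTHER numbers (without index 2): gcd([6, 18]) = 6
New gcd = gcd(g_others, new_val) = gcd(6, 59) = 1

Answer: 1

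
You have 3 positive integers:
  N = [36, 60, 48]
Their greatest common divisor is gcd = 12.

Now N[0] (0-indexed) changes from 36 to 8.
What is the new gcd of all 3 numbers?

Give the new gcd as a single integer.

Answer: 4

Derivation:
Numbers: [36, 60, 48], gcd = 12
Change: index 0, 36 -> 8
gcd of the OTHER numbers (without index 0): gcd([60, 48]) = 12
New gcd = gcd(g_others, new_val) = gcd(12, 8) = 4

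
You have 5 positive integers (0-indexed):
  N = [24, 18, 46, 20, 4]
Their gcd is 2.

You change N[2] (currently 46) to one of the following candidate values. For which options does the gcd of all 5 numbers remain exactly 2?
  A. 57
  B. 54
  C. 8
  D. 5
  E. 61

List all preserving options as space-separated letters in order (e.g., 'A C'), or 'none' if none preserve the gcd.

Old gcd = 2; gcd of others (without N[2]) = 2
New gcd for candidate v: gcd(2, v). Preserves old gcd iff gcd(2, v) = 2.
  Option A: v=57, gcd(2,57)=1 -> changes
  Option B: v=54, gcd(2,54)=2 -> preserves
  Option C: v=8, gcd(2,8)=2 -> preserves
  Option D: v=5, gcd(2,5)=1 -> changes
  Option E: v=61, gcd(2,61)=1 -> changes

Answer: B C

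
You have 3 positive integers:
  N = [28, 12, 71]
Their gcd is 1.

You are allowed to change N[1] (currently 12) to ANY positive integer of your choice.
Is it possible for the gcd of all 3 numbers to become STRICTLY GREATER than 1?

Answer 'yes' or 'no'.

Answer: no

Derivation:
Current gcd = 1
gcd of all OTHER numbers (without N[1]=12): gcd([28, 71]) = 1
The new gcd after any change is gcd(1, new_value).
This can be at most 1.
Since 1 = old gcd 1, the gcd can only stay the same or decrease.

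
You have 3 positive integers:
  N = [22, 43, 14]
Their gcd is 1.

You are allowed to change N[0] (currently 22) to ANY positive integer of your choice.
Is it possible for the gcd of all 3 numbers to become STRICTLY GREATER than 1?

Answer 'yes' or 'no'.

Answer: no

Derivation:
Current gcd = 1
gcd of all OTHER numbers (without N[0]=22): gcd([43, 14]) = 1
The new gcd after any change is gcd(1, new_value).
This can be at most 1.
Since 1 = old gcd 1, the gcd can only stay the same or decrease.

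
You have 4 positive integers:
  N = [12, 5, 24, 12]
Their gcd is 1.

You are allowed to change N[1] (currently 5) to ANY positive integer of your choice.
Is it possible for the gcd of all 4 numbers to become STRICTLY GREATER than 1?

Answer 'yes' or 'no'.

Answer: yes

Derivation:
Current gcd = 1
gcd of all OTHER numbers (without N[1]=5): gcd([12, 24, 12]) = 12
The new gcd after any change is gcd(12, new_value).
This can be at most 12.
Since 12 > old gcd 1, the gcd CAN increase (e.g., set N[1] = 12).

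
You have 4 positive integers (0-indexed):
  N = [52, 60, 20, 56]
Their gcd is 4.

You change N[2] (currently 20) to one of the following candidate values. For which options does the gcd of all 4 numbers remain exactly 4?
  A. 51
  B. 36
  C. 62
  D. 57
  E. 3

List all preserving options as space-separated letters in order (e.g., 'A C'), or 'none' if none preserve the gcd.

Old gcd = 4; gcd of others (without N[2]) = 4
New gcd for candidate v: gcd(4, v). Preserves old gcd iff gcd(4, v) = 4.
  Option A: v=51, gcd(4,51)=1 -> changes
  Option B: v=36, gcd(4,36)=4 -> preserves
  Option C: v=62, gcd(4,62)=2 -> changes
  Option D: v=57, gcd(4,57)=1 -> changes
  Option E: v=3, gcd(4,3)=1 -> changes

Answer: B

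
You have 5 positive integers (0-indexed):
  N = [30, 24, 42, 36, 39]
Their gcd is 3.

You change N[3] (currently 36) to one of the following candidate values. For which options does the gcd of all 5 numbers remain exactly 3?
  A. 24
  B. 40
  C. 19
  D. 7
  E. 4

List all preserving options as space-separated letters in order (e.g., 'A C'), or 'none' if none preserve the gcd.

Answer: A

Derivation:
Old gcd = 3; gcd of others (without N[3]) = 3
New gcd for candidate v: gcd(3, v). Preserves old gcd iff gcd(3, v) = 3.
  Option A: v=24, gcd(3,24)=3 -> preserves
  Option B: v=40, gcd(3,40)=1 -> changes
  Option C: v=19, gcd(3,19)=1 -> changes
  Option D: v=7, gcd(3,7)=1 -> changes
  Option E: v=4, gcd(3,4)=1 -> changes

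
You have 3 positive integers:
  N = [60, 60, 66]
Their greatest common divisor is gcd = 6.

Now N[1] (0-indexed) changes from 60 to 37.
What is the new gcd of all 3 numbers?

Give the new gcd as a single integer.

Numbers: [60, 60, 66], gcd = 6
Change: index 1, 60 -> 37
gcd of the OTHER numbers (without index 1): gcd([60, 66]) = 6
New gcd = gcd(g_others, new_val) = gcd(6, 37) = 1

Answer: 1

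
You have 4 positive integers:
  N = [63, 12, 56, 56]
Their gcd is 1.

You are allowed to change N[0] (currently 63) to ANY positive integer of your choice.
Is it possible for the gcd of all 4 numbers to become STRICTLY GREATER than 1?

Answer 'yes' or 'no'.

Answer: yes

Derivation:
Current gcd = 1
gcd of all OTHER numbers (without N[0]=63): gcd([12, 56, 56]) = 4
The new gcd after any change is gcd(4, new_value).
This can be at most 4.
Since 4 > old gcd 1, the gcd CAN increase (e.g., set N[0] = 4).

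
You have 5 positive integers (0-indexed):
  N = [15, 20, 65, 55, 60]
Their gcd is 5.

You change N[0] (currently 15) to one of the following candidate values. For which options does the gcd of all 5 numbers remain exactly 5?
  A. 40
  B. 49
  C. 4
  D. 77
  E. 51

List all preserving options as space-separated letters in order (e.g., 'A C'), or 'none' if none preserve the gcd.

Answer: A

Derivation:
Old gcd = 5; gcd of others (without N[0]) = 5
New gcd for candidate v: gcd(5, v). Preserves old gcd iff gcd(5, v) = 5.
  Option A: v=40, gcd(5,40)=5 -> preserves
  Option B: v=49, gcd(5,49)=1 -> changes
  Option C: v=4, gcd(5,4)=1 -> changes
  Option D: v=77, gcd(5,77)=1 -> changes
  Option E: v=51, gcd(5,51)=1 -> changes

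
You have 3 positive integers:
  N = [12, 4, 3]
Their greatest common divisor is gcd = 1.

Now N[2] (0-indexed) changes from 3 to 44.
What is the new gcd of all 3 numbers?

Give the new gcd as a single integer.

Numbers: [12, 4, 3], gcd = 1
Change: index 2, 3 -> 44
gcd of the OTHER numbers (without index 2): gcd([12, 4]) = 4
New gcd = gcd(g_others, new_val) = gcd(4, 44) = 4

Answer: 4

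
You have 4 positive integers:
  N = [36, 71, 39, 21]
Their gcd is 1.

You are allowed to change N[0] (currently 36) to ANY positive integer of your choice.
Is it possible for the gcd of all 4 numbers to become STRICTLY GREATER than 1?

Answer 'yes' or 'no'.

Answer: no

Derivation:
Current gcd = 1
gcd of all OTHER numbers (without N[0]=36): gcd([71, 39, 21]) = 1
The new gcd after any change is gcd(1, new_value).
This can be at most 1.
Since 1 = old gcd 1, the gcd can only stay the same or decrease.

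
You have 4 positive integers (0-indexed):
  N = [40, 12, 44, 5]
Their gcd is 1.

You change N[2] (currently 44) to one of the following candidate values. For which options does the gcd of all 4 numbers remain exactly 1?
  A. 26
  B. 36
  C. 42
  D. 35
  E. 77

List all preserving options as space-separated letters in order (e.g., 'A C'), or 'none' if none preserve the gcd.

Old gcd = 1; gcd of others (without N[2]) = 1
New gcd for candidate v: gcd(1, v). Preserves old gcd iff gcd(1, v) = 1.
  Option A: v=26, gcd(1,26)=1 -> preserves
  Option B: v=36, gcd(1,36)=1 -> preserves
  Option C: v=42, gcd(1,42)=1 -> preserves
  Option D: v=35, gcd(1,35)=1 -> preserves
  Option E: v=77, gcd(1,77)=1 -> preserves

Answer: A B C D E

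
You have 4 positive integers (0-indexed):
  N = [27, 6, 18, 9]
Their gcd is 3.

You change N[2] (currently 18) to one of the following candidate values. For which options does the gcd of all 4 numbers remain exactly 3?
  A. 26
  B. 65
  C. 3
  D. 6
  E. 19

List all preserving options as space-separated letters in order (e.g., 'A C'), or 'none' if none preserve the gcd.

Old gcd = 3; gcd of others (without N[2]) = 3
New gcd for candidate v: gcd(3, v). Preserves old gcd iff gcd(3, v) = 3.
  Option A: v=26, gcd(3,26)=1 -> changes
  Option B: v=65, gcd(3,65)=1 -> changes
  Option C: v=3, gcd(3,3)=3 -> preserves
  Option D: v=6, gcd(3,6)=3 -> preserves
  Option E: v=19, gcd(3,19)=1 -> changes

Answer: C D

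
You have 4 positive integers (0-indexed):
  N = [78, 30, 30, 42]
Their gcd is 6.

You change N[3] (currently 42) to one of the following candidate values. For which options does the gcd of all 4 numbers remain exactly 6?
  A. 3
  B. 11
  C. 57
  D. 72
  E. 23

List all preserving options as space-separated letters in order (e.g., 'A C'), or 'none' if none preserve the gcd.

Old gcd = 6; gcd of others (without N[3]) = 6
New gcd for candidate v: gcd(6, v). Preserves old gcd iff gcd(6, v) = 6.
  Option A: v=3, gcd(6,3)=3 -> changes
  Option B: v=11, gcd(6,11)=1 -> changes
  Option C: v=57, gcd(6,57)=3 -> changes
  Option D: v=72, gcd(6,72)=6 -> preserves
  Option E: v=23, gcd(6,23)=1 -> changes

Answer: D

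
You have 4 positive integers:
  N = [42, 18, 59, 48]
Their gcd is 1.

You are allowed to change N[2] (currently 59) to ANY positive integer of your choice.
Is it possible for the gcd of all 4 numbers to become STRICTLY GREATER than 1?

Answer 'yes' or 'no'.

Answer: yes

Derivation:
Current gcd = 1
gcd of all OTHER numbers (without N[2]=59): gcd([42, 18, 48]) = 6
The new gcd after any change is gcd(6, new_value).
This can be at most 6.
Since 6 > old gcd 1, the gcd CAN increase (e.g., set N[2] = 6).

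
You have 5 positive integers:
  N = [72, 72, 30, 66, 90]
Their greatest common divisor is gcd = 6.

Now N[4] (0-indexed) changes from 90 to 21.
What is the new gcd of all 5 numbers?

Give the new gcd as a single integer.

Answer: 3

Derivation:
Numbers: [72, 72, 30, 66, 90], gcd = 6
Change: index 4, 90 -> 21
gcd of the OTHER numbers (without index 4): gcd([72, 72, 30, 66]) = 6
New gcd = gcd(g_others, new_val) = gcd(6, 21) = 3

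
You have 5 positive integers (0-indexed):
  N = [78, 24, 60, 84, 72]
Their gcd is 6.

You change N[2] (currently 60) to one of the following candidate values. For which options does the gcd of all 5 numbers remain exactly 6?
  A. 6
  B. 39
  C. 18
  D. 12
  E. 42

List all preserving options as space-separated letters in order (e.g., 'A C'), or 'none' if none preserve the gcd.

Old gcd = 6; gcd of others (without N[2]) = 6
New gcd for candidate v: gcd(6, v). Preserves old gcd iff gcd(6, v) = 6.
  Option A: v=6, gcd(6,6)=6 -> preserves
  Option B: v=39, gcd(6,39)=3 -> changes
  Option C: v=18, gcd(6,18)=6 -> preserves
  Option D: v=12, gcd(6,12)=6 -> preserves
  Option E: v=42, gcd(6,42)=6 -> preserves

Answer: A C D E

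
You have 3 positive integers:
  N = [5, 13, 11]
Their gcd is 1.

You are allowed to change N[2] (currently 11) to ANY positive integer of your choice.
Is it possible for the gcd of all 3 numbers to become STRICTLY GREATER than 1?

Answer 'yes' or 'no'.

Current gcd = 1
gcd of all OTHER numbers (without N[2]=11): gcd([5, 13]) = 1
The new gcd after any change is gcd(1, new_value).
This can be at most 1.
Since 1 = old gcd 1, the gcd can only stay the same or decrease.

Answer: no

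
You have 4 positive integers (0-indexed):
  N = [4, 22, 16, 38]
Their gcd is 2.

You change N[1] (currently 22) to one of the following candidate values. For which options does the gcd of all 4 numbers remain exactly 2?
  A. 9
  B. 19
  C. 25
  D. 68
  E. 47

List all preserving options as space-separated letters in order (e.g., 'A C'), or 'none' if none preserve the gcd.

Old gcd = 2; gcd of others (without N[1]) = 2
New gcd for candidate v: gcd(2, v). Preserves old gcd iff gcd(2, v) = 2.
  Option A: v=9, gcd(2,9)=1 -> changes
  Option B: v=19, gcd(2,19)=1 -> changes
  Option C: v=25, gcd(2,25)=1 -> changes
  Option D: v=68, gcd(2,68)=2 -> preserves
  Option E: v=47, gcd(2,47)=1 -> changes

Answer: D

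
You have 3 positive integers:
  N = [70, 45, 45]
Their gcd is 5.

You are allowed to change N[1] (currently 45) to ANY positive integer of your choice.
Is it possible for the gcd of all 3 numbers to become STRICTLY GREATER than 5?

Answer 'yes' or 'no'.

Current gcd = 5
gcd of all OTHER numbers (without N[1]=45): gcd([70, 45]) = 5
The new gcd after any change is gcd(5, new_value).
This can be at most 5.
Since 5 = old gcd 5, the gcd can only stay the same or decrease.

Answer: no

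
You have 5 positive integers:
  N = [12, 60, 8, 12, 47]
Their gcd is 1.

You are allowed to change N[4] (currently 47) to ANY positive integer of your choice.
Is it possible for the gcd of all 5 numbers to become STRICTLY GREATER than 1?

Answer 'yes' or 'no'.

Answer: yes

Derivation:
Current gcd = 1
gcd of all OTHER numbers (without N[4]=47): gcd([12, 60, 8, 12]) = 4
The new gcd after any change is gcd(4, new_value).
This can be at most 4.
Since 4 > old gcd 1, the gcd CAN increase (e.g., set N[4] = 4).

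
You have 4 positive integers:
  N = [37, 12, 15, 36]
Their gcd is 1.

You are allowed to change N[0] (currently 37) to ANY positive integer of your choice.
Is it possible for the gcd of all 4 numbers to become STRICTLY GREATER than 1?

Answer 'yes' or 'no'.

Answer: yes

Derivation:
Current gcd = 1
gcd of all OTHER numbers (without N[0]=37): gcd([12, 15, 36]) = 3
The new gcd after any change is gcd(3, new_value).
This can be at most 3.
Since 3 > old gcd 1, the gcd CAN increase (e.g., set N[0] = 3).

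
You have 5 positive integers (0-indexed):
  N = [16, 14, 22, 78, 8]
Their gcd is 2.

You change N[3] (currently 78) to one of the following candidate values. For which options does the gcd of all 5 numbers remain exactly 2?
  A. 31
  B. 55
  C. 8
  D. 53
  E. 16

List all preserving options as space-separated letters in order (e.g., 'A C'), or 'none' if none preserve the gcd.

Answer: C E

Derivation:
Old gcd = 2; gcd of others (without N[3]) = 2
New gcd for candidate v: gcd(2, v). Preserves old gcd iff gcd(2, v) = 2.
  Option A: v=31, gcd(2,31)=1 -> changes
  Option B: v=55, gcd(2,55)=1 -> changes
  Option C: v=8, gcd(2,8)=2 -> preserves
  Option D: v=53, gcd(2,53)=1 -> changes
  Option E: v=16, gcd(2,16)=2 -> preserves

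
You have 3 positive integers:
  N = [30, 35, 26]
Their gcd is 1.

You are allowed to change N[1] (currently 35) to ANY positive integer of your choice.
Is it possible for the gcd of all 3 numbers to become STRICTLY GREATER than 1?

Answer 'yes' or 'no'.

Current gcd = 1
gcd of all OTHER numbers (without N[1]=35): gcd([30, 26]) = 2
The new gcd after any change is gcd(2, new_value).
This can be at most 2.
Since 2 > old gcd 1, the gcd CAN increase (e.g., set N[1] = 2).

Answer: yes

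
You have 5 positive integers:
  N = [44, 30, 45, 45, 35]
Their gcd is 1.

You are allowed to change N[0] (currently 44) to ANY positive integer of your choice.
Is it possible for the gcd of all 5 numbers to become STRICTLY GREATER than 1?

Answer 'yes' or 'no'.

Current gcd = 1
gcd of all OTHER numbers (without N[0]=44): gcd([30, 45, 45, 35]) = 5
The new gcd after any change is gcd(5, new_value).
This can be at most 5.
Since 5 > old gcd 1, the gcd CAN increase (e.g., set N[0] = 5).

Answer: yes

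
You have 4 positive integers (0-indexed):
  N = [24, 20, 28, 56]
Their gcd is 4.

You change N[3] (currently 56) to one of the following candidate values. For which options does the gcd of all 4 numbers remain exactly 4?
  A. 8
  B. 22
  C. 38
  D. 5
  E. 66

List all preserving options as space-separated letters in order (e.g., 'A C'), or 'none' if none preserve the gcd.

Answer: A

Derivation:
Old gcd = 4; gcd of others (without N[3]) = 4
New gcd for candidate v: gcd(4, v). Preserves old gcd iff gcd(4, v) = 4.
  Option A: v=8, gcd(4,8)=4 -> preserves
  Option B: v=22, gcd(4,22)=2 -> changes
  Option C: v=38, gcd(4,38)=2 -> changes
  Option D: v=5, gcd(4,5)=1 -> changes
  Option E: v=66, gcd(4,66)=2 -> changes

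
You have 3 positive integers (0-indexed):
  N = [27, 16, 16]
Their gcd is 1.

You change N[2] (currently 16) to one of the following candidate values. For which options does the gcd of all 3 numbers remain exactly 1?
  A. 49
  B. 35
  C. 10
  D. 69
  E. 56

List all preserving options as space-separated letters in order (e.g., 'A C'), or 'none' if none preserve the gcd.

Old gcd = 1; gcd of others (without N[2]) = 1
New gcd for candidate v: gcd(1, v). Preserves old gcd iff gcd(1, v) = 1.
  Option A: v=49, gcd(1,49)=1 -> preserves
  Option B: v=35, gcd(1,35)=1 -> preserves
  Option C: v=10, gcd(1,10)=1 -> preserves
  Option D: v=69, gcd(1,69)=1 -> preserves
  Option E: v=56, gcd(1,56)=1 -> preserves

Answer: A B C D E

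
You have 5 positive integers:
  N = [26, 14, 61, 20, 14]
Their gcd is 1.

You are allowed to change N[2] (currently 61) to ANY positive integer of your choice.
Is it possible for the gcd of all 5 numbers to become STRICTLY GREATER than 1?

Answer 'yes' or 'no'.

Answer: yes

Derivation:
Current gcd = 1
gcd of all OTHER numbers (without N[2]=61): gcd([26, 14, 20, 14]) = 2
The new gcd after any change is gcd(2, new_value).
This can be at most 2.
Since 2 > old gcd 1, the gcd CAN increase (e.g., set N[2] = 2).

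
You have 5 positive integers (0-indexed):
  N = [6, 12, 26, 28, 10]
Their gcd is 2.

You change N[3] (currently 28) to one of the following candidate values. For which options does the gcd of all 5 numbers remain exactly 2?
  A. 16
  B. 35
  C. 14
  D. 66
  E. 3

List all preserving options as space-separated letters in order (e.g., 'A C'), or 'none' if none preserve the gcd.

Old gcd = 2; gcd of others (without N[3]) = 2
New gcd for candidate v: gcd(2, v). Preserves old gcd iff gcd(2, v) = 2.
  Option A: v=16, gcd(2,16)=2 -> preserves
  Option B: v=35, gcd(2,35)=1 -> changes
  Option C: v=14, gcd(2,14)=2 -> preserves
  Option D: v=66, gcd(2,66)=2 -> preserves
  Option E: v=3, gcd(2,3)=1 -> changes

Answer: A C D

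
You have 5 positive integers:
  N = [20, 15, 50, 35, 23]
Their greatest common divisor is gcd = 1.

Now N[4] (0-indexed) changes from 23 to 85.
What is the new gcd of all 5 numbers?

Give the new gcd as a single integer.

Numbers: [20, 15, 50, 35, 23], gcd = 1
Change: index 4, 23 -> 85
gcd of the OTHER numbers (without index 4): gcd([20, 15, 50, 35]) = 5
New gcd = gcd(g_others, new_val) = gcd(5, 85) = 5

Answer: 5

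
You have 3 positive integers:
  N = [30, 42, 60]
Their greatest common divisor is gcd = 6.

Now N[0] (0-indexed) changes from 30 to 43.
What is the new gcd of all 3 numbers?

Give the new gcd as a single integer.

Numbers: [30, 42, 60], gcd = 6
Change: index 0, 30 -> 43
gcd of the OTHER numbers (without index 0): gcd([42, 60]) = 6
New gcd = gcd(g_others, new_val) = gcd(6, 43) = 1

Answer: 1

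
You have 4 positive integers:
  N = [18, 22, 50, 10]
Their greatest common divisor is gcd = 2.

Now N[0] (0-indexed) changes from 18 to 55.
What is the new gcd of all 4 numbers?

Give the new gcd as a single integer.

Answer: 1

Derivation:
Numbers: [18, 22, 50, 10], gcd = 2
Change: index 0, 18 -> 55
gcd of the OTHER numbers (without index 0): gcd([22, 50, 10]) = 2
New gcd = gcd(g_others, new_val) = gcd(2, 55) = 1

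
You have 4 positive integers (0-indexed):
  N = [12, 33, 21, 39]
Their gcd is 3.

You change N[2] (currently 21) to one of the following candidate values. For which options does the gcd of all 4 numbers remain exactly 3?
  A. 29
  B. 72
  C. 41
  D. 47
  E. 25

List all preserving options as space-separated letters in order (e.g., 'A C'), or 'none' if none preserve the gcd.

Answer: B

Derivation:
Old gcd = 3; gcd of others (without N[2]) = 3
New gcd for candidate v: gcd(3, v). Preserves old gcd iff gcd(3, v) = 3.
  Option A: v=29, gcd(3,29)=1 -> changes
  Option B: v=72, gcd(3,72)=3 -> preserves
  Option C: v=41, gcd(3,41)=1 -> changes
  Option D: v=47, gcd(3,47)=1 -> changes
  Option E: v=25, gcd(3,25)=1 -> changes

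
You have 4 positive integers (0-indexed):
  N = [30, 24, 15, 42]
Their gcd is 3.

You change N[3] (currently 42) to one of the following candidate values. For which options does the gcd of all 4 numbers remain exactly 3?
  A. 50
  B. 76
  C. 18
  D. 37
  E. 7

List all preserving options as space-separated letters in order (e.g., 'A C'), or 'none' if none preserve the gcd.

Answer: C

Derivation:
Old gcd = 3; gcd of others (without N[3]) = 3
New gcd for candidate v: gcd(3, v). Preserves old gcd iff gcd(3, v) = 3.
  Option A: v=50, gcd(3,50)=1 -> changes
  Option B: v=76, gcd(3,76)=1 -> changes
  Option C: v=18, gcd(3,18)=3 -> preserves
  Option D: v=37, gcd(3,37)=1 -> changes
  Option E: v=7, gcd(3,7)=1 -> changes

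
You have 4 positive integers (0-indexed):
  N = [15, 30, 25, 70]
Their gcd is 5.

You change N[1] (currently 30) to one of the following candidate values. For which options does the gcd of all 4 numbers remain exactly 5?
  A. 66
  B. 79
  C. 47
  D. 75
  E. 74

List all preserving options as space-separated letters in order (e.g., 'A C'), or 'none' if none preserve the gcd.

Answer: D

Derivation:
Old gcd = 5; gcd of others (without N[1]) = 5
New gcd for candidate v: gcd(5, v). Preserves old gcd iff gcd(5, v) = 5.
  Option A: v=66, gcd(5,66)=1 -> changes
  Option B: v=79, gcd(5,79)=1 -> changes
  Option C: v=47, gcd(5,47)=1 -> changes
  Option D: v=75, gcd(5,75)=5 -> preserves
  Option E: v=74, gcd(5,74)=1 -> changes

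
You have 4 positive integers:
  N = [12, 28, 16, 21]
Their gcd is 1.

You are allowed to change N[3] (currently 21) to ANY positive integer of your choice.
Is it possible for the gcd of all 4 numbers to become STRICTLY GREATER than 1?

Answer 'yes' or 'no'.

Current gcd = 1
gcd of all OTHER numbers (without N[3]=21): gcd([12, 28, 16]) = 4
The new gcd after any change is gcd(4, new_value).
This can be at most 4.
Since 4 > old gcd 1, the gcd CAN increase (e.g., set N[3] = 4).

Answer: yes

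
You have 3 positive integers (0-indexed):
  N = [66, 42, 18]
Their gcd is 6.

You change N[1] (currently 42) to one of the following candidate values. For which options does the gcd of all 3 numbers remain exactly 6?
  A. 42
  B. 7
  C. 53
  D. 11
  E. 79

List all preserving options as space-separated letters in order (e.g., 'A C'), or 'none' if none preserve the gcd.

Answer: A

Derivation:
Old gcd = 6; gcd of others (without N[1]) = 6
New gcd for candidate v: gcd(6, v). Preserves old gcd iff gcd(6, v) = 6.
  Option A: v=42, gcd(6,42)=6 -> preserves
  Option B: v=7, gcd(6,7)=1 -> changes
  Option C: v=53, gcd(6,53)=1 -> changes
  Option D: v=11, gcd(6,11)=1 -> changes
  Option E: v=79, gcd(6,79)=1 -> changes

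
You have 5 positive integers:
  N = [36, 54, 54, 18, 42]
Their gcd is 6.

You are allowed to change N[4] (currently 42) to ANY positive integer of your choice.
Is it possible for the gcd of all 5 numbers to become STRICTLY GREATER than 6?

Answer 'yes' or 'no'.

Answer: yes

Derivation:
Current gcd = 6
gcd of all OTHER numbers (without N[4]=42): gcd([36, 54, 54, 18]) = 18
The new gcd after any change is gcd(18, new_value).
This can be at most 18.
Since 18 > old gcd 6, the gcd CAN increase (e.g., set N[4] = 18).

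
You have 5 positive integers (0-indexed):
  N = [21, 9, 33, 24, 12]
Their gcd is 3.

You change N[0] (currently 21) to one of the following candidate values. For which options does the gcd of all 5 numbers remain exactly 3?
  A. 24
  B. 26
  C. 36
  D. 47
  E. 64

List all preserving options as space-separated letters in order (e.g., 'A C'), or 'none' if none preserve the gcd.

Old gcd = 3; gcd of others (without N[0]) = 3
New gcd for candidate v: gcd(3, v). Preserves old gcd iff gcd(3, v) = 3.
  Option A: v=24, gcd(3,24)=3 -> preserves
  Option B: v=26, gcd(3,26)=1 -> changes
  Option C: v=36, gcd(3,36)=3 -> preserves
  Option D: v=47, gcd(3,47)=1 -> changes
  Option E: v=64, gcd(3,64)=1 -> changes

Answer: A C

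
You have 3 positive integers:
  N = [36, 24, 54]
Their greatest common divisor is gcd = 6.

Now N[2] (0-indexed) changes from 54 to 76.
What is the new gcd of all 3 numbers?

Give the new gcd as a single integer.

Answer: 4

Derivation:
Numbers: [36, 24, 54], gcd = 6
Change: index 2, 54 -> 76
gcd of the OTHER numbers (without index 2): gcd([36, 24]) = 12
New gcd = gcd(g_others, new_val) = gcd(12, 76) = 4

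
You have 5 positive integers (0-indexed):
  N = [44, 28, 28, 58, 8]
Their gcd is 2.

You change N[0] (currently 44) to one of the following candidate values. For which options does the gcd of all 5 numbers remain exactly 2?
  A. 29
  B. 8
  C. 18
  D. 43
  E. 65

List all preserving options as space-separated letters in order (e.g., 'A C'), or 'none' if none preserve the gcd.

Answer: B C

Derivation:
Old gcd = 2; gcd of others (without N[0]) = 2
New gcd for candidate v: gcd(2, v). Preserves old gcd iff gcd(2, v) = 2.
  Option A: v=29, gcd(2,29)=1 -> changes
  Option B: v=8, gcd(2,8)=2 -> preserves
  Option C: v=18, gcd(2,18)=2 -> preserves
  Option D: v=43, gcd(2,43)=1 -> changes
  Option E: v=65, gcd(2,65)=1 -> changes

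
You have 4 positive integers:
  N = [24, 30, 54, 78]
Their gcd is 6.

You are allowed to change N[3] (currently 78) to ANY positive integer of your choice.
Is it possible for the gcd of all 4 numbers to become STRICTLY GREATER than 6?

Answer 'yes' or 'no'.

Answer: no

Derivation:
Current gcd = 6
gcd of all OTHER numbers (without N[3]=78): gcd([24, 30, 54]) = 6
The new gcd after any change is gcd(6, new_value).
This can be at most 6.
Since 6 = old gcd 6, the gcd can only stay the same or decrease.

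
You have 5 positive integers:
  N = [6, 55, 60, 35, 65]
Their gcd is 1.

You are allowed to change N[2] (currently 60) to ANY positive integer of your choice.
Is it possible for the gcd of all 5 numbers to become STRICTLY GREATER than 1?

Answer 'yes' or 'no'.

Answer: no

Derivation:
Current gcd = 1
gcd of all OTHER numbers (without N[2]=60): gcd([6, 55, 35, 65]) = 1
The new gcd after any change is gcd(1, new_value).
This can be at most 1.
Since 1 = old gcd 1, the gcd can only stay the same or decrease.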